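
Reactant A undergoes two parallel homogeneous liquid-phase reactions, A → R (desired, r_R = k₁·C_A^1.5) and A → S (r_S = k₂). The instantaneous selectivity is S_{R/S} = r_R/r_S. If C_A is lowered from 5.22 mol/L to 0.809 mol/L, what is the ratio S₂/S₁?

S_{R/S} = (k₁/k₂)·C_A^1.5, so S₂/S₁ = (C_{A,2}/C_{A,1})^1.5.
= (0.809/5.22)^1.5 = (0.1550)^1.5 = 0.0610.

0.0610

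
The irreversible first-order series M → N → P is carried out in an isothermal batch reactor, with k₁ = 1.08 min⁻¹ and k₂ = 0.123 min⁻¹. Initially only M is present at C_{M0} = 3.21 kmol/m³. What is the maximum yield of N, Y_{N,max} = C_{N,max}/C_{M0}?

For a first-order series the maximum intermediate yield is C_{N,max}/C_{M0} = (k₁/k₂)^[k₂/(k₂−k₁)].
= (1.08/0.123)^(0.123/(0.123−1.08)) = (8.780)^(-0.1285) = 0.7564.

0.756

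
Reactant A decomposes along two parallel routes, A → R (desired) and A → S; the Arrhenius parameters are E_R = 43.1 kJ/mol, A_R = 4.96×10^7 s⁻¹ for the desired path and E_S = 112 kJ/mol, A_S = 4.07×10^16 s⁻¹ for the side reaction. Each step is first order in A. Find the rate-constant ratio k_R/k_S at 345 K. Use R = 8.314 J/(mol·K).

k_R/k_S = (A_R/A_S)·exp[−(E_R−E_S)/(RT)] = (A_R/A_S)·exp[(E_S−E_R)/(RT)].
(E_S−E_R)/(RT) = (112−43.1)×10³/(8.314×345) = 68900/2868 = 24.02.
k_R/k_S = (4.96×10^7/4.07×10^16)·exp(24.02) = 1.219×10^-9 × 2.705×10^10 = 33.0.
Since E_R < E_S, lowering the temperature improves selectivity toward R.

33.0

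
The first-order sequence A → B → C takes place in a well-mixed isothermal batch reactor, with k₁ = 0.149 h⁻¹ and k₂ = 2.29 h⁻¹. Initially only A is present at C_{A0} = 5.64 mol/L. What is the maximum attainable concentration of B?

0.303 mol/L

Evaluating C_B at t_opt = ln(k₂/k₁)/(k₂−k₁) gives C_{B,max}/C_{A0} = (k₁/k₂)^[k₂/(k₂−k₁)].
= (0.149/2.29)^(2.29/(2.29−0.149)) = (0.06507)^(1.070) = 0.05380.
C_{B,max} = 0.05380×5.64 = 0.303 mol/L.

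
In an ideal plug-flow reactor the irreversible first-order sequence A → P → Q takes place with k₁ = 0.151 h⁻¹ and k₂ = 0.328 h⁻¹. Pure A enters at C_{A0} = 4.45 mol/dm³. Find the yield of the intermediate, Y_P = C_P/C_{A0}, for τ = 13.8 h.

0.0969

Solving the coupled first-order balances gives C_P(τ) = [k₁/(k₂−k₁)]·C_{A0}·(e^(−k₁τ) − e^(−k₂τ)).
e^(−k₁τ) = e^(−0.151×13.8) = e^(−2.084) = 0.1245; e^(−k₂τ) = e^(−4.526) = 0.01082.
C_P = 0.151×4.45/(0.328−0.151) × (0.1245−0.01082) = 3.796×0.1136 = 0.4314 mol/dm³.
Y_P = C_P/C_{A0} = 0.4314/4.45 = 0.0969.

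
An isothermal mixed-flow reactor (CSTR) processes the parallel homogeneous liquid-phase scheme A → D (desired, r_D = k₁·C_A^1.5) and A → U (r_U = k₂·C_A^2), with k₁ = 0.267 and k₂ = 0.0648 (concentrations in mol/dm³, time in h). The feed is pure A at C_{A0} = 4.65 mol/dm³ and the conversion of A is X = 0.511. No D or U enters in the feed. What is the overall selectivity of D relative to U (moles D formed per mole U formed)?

Exit C_A = C_{A0}(1−X) = 4.65×0.489 = 2.274 mol/dm³.
In a CSTR the entire volume is at exit conditions, so r_D = 0.267×2.274^1.5 = 0.9155 and r_U = 0.0648×2.274^2 = 0.3350.
Overall selectivity = C_D/C_U = r_Dτ/(r_Uτ) = r_D/r_U = 2.73.

2.73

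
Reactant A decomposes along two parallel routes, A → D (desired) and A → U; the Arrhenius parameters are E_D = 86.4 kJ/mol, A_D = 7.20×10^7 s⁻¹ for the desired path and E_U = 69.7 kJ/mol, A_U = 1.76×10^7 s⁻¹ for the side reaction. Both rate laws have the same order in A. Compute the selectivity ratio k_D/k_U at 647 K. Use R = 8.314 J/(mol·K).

k_D/k_U = (A_D/A_U)·exp[−(E_D−E_U)/(RT)] = (A_D/A_U)·exp[(E_U−E_D)/(RT)].
(E_U−E_D)/(RT) = (69.7−86.4)×10³/(8.314×647) = -16700/5379 = -3.105.
k_D/k_U = (7.20×10^7/1.76×10^7)·exp(-3.105) = 4.091 × 0.04484 = 0.183.

0.183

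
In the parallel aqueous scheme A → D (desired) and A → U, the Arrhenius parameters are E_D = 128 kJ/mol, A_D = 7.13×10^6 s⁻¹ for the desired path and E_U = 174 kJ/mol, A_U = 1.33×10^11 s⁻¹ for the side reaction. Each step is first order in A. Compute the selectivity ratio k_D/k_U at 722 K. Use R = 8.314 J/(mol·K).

With equal orders, S_{D/U} = k_D/k_U = (A_D/A_U)·exp[(E_U−E_D)/(RT)].
(E_U−E_D)/(RT) = (174−128)×10³/(8.314×722) = 46000/6003 = 7.663.
k_D/k_U = (7.13×10^6/1.33×10^11)·exp(7.663) = 5.361×10^-5 × 2129 = 0.114.

0.114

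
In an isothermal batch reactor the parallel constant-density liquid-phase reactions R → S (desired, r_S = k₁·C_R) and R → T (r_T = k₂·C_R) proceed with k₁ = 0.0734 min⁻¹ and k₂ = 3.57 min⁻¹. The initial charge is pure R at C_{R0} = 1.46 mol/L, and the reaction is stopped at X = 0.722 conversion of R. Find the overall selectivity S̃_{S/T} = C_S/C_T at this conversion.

C_R = C_{R0}(1−X) = 0.4059 mol/L.
Both paths are first order in R, so the instantaneous fraction to S is constant: dC_S/d(−C_R) = k₁/(k₁+k₂) = 0.02015.
C_S = 0.02015·(C_{R0}−C_R) = 0.02015×1.054 = 0.0212 mol/L.
C_T = (C_{R0}−C_R)−C_S = 1.033 mol/L; S̃_{S/T} = 0.02124/1.033 = 0.0206.

0.0206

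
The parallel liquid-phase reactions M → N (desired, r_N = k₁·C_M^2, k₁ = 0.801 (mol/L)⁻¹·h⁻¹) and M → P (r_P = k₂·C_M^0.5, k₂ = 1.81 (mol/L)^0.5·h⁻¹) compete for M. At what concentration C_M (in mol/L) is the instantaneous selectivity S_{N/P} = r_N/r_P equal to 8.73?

S_{N/P} = (k₁/k₂)·C_M^1.5 ⇒ C_M = (S·k₂/k₁)^(1/1.5).
= (8.73×1.81/0.801)^(0.6667) = (19.73)^(0.6667) = 7.30 mol/L.

7.30 mol/L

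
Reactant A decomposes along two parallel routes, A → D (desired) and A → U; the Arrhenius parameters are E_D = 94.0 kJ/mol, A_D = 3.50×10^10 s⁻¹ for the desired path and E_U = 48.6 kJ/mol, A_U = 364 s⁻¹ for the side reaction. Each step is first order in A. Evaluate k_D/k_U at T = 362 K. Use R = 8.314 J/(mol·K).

27.0

k_D/k_U = (A_D/A_U)·exp[−(E_D−E_U)/(RT)] = (A_D/A_U)·exp[(E_U−E_D)/(RT)].
(E_U−E_D)/(RT) = (48.6−94.0)×10³/(8.314×362) = -45400/3010 = -15.08.
k_D/k_U = (3.50×10^10/364)·exp(-15.08) = 9.615×10^7 × 2.811×10^-7 = 27.0.
Since E_D > E_U, raising the temperature improves selectivity toward D.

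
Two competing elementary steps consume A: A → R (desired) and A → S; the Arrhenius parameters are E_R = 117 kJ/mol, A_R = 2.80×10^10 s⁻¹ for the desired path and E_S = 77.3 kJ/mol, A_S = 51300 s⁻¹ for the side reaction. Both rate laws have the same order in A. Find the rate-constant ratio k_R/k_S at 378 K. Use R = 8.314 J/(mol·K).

Since both paths have the same order in A, the concentration cancels and S_{R/S} = k_R/k_S = (A_R/A_S)·exp[(E_S−E_R)/(RT)].
(E_S−E_R)/(RT) = (77.3−117)×10³/(8.314×378) = -39700/3143 = -12.63.
k_R/k_S = (2.80×10^10/51300)·exp(-12.63) = 5.458×10^5 × 3.264×10^-6 = 1.78.
Since E_R > E_S, raising the temperature improves selectivity toward R.

1.78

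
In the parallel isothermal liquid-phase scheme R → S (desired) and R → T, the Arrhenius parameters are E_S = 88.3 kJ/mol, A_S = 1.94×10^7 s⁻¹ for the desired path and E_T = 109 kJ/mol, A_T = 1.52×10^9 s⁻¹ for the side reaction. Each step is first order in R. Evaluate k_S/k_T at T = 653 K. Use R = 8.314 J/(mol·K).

With equal orders, S_{S/T} = k_S/k_T = (A_S/A_T)·exp[(E_T−E_S)/(RT)].
(E_T−E_S)/(RT) = (109−88.3)×10³/(8.314×653) = 20700/5429 = 3.813.
k_S/k_T = (1.94×10^7/1.52×10^9)·exp(3.813) = 0.01276 × 45.28 = 0.578.

0.578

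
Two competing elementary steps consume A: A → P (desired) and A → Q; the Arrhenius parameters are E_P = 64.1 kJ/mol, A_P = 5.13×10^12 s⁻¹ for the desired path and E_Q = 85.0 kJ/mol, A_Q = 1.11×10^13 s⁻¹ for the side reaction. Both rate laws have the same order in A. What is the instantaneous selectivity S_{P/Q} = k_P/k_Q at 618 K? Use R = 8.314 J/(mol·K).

27.0

Since both paths have the same order in A, the concentration cancels and S_{P/Q} = k_P/k_Q = (A_P/A_Q)·exp[(E_Q−E_P)/(RT)].
(E_Q−E_P)/(RT) = (85.0−64.1)×10³/(8.314×618) = 20900/5138 = 4.068.
k_P/k_Q = (5.13×10^12/1.11×10^13)·exp(4.068) = 0.4622 × 58.42 = 27.0.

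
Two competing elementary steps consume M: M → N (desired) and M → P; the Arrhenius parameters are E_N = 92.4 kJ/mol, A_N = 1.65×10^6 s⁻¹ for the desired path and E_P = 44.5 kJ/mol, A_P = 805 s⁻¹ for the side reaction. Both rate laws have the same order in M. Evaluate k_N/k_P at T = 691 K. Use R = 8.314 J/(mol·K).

Since both paths have the same order in M, the concentration cancels and S_{N/P} = k_N/k_P = (A_N/A_P)·exp[(E_P−E_N)/(RT)].
(E_P−E_N)/(RT) = (44.5−92.4)×10³/(8.314×691) = -47900/5745 = -8.338.
k_N/k_P = (1.65×10^6/805)·exp(-8.338) = 2050 × 2.393×10^-4 = 0.491.

0.491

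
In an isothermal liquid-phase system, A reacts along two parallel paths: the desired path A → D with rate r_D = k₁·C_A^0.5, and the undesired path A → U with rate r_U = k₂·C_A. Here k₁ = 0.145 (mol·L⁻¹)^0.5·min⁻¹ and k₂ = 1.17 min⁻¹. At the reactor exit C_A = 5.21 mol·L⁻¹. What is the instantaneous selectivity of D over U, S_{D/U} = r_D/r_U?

S_{D/U} = r_D/r_U = (k₁·C_A^0.5)/(k₂·C_A) = (k₁/k₂)·C_A^-0.5.
= (0.145×5.210^0.5) / (1.17×5.210) = 0.3310/6.096 = 0.0543.
The undesired path is higher order in A, so low C_A (CSTR or dilute feed) favours D.

0.0543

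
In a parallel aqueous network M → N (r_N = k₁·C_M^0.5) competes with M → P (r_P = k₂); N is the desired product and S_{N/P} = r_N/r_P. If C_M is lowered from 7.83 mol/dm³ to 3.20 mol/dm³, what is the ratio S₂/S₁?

S_{N/P} = (k₁/k₂)·C_M^0.5, so S₂/S₁ = (C_{M,2}/C_{M,1})^0.5.
= (3.20/7.83)^0.5 = (0.4087)^0.5 = 0.639.

0.639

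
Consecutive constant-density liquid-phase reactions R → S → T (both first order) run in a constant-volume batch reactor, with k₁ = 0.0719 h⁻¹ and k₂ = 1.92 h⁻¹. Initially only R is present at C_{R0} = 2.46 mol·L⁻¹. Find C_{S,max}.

0.0811 mol·L⁻¹

For a first-order series the maximum intermediate yield is C_{S,max}/C_{R0} = (k₁/k₂)^[k₂/(k₂−k₁)].
= (0.0719/1.92)^(1.92/(1.92−0.0719)) = (0.03745)^(1.039) = 0.03296.
C_{S,max} = 0.03296×2.46 = 0.0811 mol·L⁻¹.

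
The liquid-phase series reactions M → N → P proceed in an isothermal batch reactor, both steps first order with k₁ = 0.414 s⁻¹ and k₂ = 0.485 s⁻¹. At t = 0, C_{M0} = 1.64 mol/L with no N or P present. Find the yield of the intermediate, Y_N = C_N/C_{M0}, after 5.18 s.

0.210

The intermediate concentration in a first-order A→B→C sequence is C_N = k₁C_{M0}(e^(−k₁t) − e^(−k₂t))/(k₂−k₁).
e^(−k₁t) = e^(−0.414×5.18) = e^(−2.145) = 0.1171; e^(−k₂t) = e^(−2.512) = 0.08108.
C_N = 0.414×1.64/(0.485−0.414) × (0.1171−0.08108) = 9.563×0.03604 = 0.3447 mol/L.
Y_N = C_N/C_{M0} = 0.3447/1.64 = 0.210.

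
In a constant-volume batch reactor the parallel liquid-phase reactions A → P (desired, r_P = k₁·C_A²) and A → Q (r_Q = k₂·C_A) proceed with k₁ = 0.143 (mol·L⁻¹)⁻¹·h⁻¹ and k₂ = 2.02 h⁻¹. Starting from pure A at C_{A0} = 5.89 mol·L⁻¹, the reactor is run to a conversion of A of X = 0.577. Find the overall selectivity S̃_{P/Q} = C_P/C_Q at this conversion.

0.293

C_A = C_{A0}(1−X) = 2.491 mol·L⁻¹.
Along a PFR/batch, dC_Q/dC_A = −r_Q/(r_P+r_Q) = −k₂/(k₂+k₁·C_A).
Integrating from C_{A0} to C_A: C_Q = (2.02/0.143)·ln[(2.02+0.143·5.89)/(2.02+0.143·2.49)] = 14.13·ln(2.862/2.376) = 2.629 mol·L⁻¹.
Then C_P = (C_{A0}−C_A) − C_Q = 3.399 − 2.629 = 0.7700 mol·L⁻¹.
S̃_{P/Q} = C_P/C_Q = 0.7700/2.629 = 0.293.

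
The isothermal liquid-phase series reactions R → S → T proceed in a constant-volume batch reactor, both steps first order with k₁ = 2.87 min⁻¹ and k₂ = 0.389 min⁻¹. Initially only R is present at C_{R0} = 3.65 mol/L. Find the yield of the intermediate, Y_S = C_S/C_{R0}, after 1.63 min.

0.603

The intermediate concentration in a first-order A→B→C sequence is C_S = k₁C_{R0}(e^(−k₁t) − e^(−k₂t))/(k₂−k₁).
e^(−k₁t) = e^(−2.87×1.63) = e^(−4.678) = 0.009297; e^(−k₂t) = e^(−0.6341) = 0.5304.
C_S = 2.87×3.65/(0.389−2.87) × (0.009297−0.5304) = (-4.222)×(-0.5211) = 2.200 mol/L.
Y_S = C_S/C_{R0} = 2.200/3.65 = 0.603.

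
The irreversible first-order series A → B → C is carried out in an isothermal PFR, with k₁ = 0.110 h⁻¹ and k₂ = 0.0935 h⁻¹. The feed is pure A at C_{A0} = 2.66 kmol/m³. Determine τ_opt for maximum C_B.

9.85 h

The intermediate peaks when r₁ = r₂, i.e. k₁e^(−k₁τ) = k₂e^(−k₂τ), giving τ_opt = ln(k₂/k₁)/(k₂−k₁).
= ln(0.0935/0.110)/(0.0935−0.110) = ln(0.8500)/-0.01650 = -0.1625/-0.01650 = 9.85 h.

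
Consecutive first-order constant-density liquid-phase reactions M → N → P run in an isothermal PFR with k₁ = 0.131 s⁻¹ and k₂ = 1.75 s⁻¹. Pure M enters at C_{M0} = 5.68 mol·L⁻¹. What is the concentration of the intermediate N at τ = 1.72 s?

0.344 mol·L⁻¹

Solving the coupled first-order balances gives C_N(τ) = [k₁/(k₂−k₁)]·C_{M0}·(e^(−k₁τ) − e^(−k₂τ)).
e^(−k₁τ) = e^(−0.131×1.72) = e^(−0.2253) = 0.7983; e^(−k₂τ) = e^(−3.010) = 0.04929.
C_N = 0.131×5.68/(1.75−0.131) × (0.7983−0.04929) = 0.4596×0.7490 = 0.3442 mol·L⁻¹.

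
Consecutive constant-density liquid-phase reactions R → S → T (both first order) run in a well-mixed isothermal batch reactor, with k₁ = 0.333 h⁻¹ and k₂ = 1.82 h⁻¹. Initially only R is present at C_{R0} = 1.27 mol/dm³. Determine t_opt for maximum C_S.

1.14 h

The intermediate peaks when r₁ = r₂, i.e. k₁e^(−k₁t) = k₂e^(−k₂t), giving t_opt = ln(k₂/k₁)/(k₂−k₁).
= ln(1.82/0.333)/(1.82−0.333) = ln(5.465)/1.487 = 1.698/1.487 = 1.14 h.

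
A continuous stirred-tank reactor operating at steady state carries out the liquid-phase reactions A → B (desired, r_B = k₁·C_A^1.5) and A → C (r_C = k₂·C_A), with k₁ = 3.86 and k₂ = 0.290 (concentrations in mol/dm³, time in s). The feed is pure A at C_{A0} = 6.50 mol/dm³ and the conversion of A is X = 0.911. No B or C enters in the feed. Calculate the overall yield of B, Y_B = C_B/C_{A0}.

0.829

Exit C_A = C_{A0}(1−X) = 6.50×0.0890 = 0.5785 mol/dm³.
Rates in a CSTR are evaluated at the outlet concentration: r_B = 3.86×0.5785^1.5 = 1.698, r_C = 0.290×0.5785 = 0.1678.
Fraction of consumed A going to B: r_B/(r_B+r_C) = 0.9101.
C_B = 0.9101·C_{A0}·X = 0.9101×6.50×0.911 = 5.39 mol/dm³; Y_B = C_B/C_{A0} = 0.829.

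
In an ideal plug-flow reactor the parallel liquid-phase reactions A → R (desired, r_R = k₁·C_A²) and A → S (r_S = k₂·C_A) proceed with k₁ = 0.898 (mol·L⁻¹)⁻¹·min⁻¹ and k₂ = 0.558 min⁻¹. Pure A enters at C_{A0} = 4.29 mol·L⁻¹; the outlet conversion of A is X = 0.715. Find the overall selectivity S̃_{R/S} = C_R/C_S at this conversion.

4.04

C_A = C_{A0}(1−X) = 1.223 mol·L⁻¹.
Along a PFR/batch, dC_S/dC_A = −r_S/(r_R+r_S) = −k₂/(k₂+k₁·C_A).
Integrating from C_{A0} to C_A: C_S = (0.558/0.898)·ln[(0.558+0.898·4.29)/(0.558+0.898·1.22)] = 0.6214·ln(4.410/1.656) = 0.6087 mol·L⁻¹.
Then C_R = (C_{A0}−C_A) − C_S = 3.067 − 0.6087 = 2.459 mol·L⁻¹.
S̃_{R/S} = C_R/C_S = 2.459/0.6087 = 4.04.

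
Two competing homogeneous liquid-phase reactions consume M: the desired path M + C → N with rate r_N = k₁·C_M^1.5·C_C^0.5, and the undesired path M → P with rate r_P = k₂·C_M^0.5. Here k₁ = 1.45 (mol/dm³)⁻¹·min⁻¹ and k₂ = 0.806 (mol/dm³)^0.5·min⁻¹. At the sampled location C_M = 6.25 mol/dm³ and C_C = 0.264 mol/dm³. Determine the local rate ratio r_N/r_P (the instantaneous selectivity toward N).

5.78

S_{N/P} = r_N/r_P = (k₁·C_M^1.5·C_C^0.5)/(k₂·C_M^0.5) = (k₁/k₂)·C_M·C_C^0.5.
= (1.45×6.250^1.5×0.2640^0.5) / (0.806×6.250^0.5) = 11.64/2.015 = 5.78.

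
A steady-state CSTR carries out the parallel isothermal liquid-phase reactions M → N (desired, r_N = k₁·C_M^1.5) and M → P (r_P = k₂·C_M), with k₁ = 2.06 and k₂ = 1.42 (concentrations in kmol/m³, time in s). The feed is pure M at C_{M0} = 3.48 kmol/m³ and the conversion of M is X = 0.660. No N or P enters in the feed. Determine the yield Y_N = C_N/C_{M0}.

Exit C_M = C_{M0}(1−X) = 3.48×0.340 = 1.183 kmol/m³.
A CSTR operates uniformly at the exit composition, giving r_N = 2.651 and r_P = 1.680 (each k·C_M^n at C_M = 1.183).
Fraction of consumed M going to N: r_N/(r_N+r_P) = 0.6121.
C_N = 0.6121·C_{M0}·X = 0.6121×3.48×0.660 = 1.41 kmol/m³; Y_N = C_N/C_{M0} = 0.404.

0.404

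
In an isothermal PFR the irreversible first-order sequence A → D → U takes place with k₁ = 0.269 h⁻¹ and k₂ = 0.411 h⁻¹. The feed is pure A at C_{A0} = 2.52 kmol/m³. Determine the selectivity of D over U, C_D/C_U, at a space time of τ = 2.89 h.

1.18

For first-order series with pure A initially, C_D(τ) = k₁C_{A0}/(k₂−k₁)·(e^(−k₁τ) − e^(−k₂τ)).
e^(−k₁τ) = e^(−0.269×2.89) = e^(−0.7774) = 0.4596; e^(−k₂τ) = e^(−1.188) = 0.3049.
C_D = 0.269×2.52/(0.411−0.269) × (0.4596−0.3049) = 4.774×0.1547 = 0.7385 kmol/m³.
C_A = C_{A0}e^(−k₁τ) = 1.158 kmol/m³, so C_U = C_{A0}−C_A−C_D = 0.6233 kmol/m³; C_D/C_U = 1.18.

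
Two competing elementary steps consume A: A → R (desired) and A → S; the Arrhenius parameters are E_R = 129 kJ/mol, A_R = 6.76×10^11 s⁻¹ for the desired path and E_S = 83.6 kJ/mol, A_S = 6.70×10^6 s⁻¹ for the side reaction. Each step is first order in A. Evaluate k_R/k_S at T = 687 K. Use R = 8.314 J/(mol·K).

Since both paths have the same order in A, the concentration cancels and S_{R/S} = k_R/k_S = (A_R/A_S)·exp[(E_S−E_R)/(RT)].
(E_S−E_R)/(RT) = (83.6−129)×10³/(8.314×687) = -45400/5712 = -7.949.
k_R/k_S = (6.76×10^11/6.70×10^6)·exp(-7.949) = 1.009×10^5 × 3.532×10^-4 = 35.6.
Since E_R > E_S, raising the temperature improves selectivity toward R.

35.6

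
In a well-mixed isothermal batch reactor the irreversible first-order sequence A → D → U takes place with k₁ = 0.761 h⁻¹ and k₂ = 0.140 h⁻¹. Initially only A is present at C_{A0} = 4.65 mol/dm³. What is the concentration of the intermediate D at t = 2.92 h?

3.17 mol/dm³

For first-order series with pure A initially, C_D(t) = k₁C_{A0}/(k₂−k₁)·(e^(−k₁t) − e^(−k₂t)).
e^(−k₁t) = e^(−0.761×2.92) = e^(−2.222) = 0.1084; e^(−k₂t) = e^(−0.4088) = 0.6644.
C_D = 0.761×4.65/(0.140−0.761) × (0.1084−0.6644) = (-5.698)×(-0.5561) = 3.169 mol/dm³.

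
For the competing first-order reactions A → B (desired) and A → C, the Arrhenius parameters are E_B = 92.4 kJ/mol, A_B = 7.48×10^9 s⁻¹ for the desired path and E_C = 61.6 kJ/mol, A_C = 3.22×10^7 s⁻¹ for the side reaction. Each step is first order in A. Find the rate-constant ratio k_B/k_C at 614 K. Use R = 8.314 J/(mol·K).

With equal orders, S_{B/C} = k_B/k_C = (A_B/A_C)·exp[(E_C−E_B)/(RT)].
(E_C−E_B)/(RT) = (61.6−92.4)×10³/(8.314×614) = -30800/5105 = -6.034.
k_B/k_C = (7.48×10^9/3.22×10^7)·exp(-6.034) = 232.3 × 0.002397 = 0.557.
Since E_B > E_C, raising the temperature improves selectivity toward B.

0.557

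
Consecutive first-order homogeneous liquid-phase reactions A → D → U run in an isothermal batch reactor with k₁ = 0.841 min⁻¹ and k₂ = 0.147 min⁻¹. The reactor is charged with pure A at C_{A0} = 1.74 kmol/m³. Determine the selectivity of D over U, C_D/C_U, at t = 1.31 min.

The intermediate concentration in a first-order A→B→C sequence is C_D = k₁C_{A0}(e^(−k₁t) − e^(−k₂t))/(k₂−k₁).
e^(−k₁t) = e^(−0.841×1.31) = e^(−1.102) = 0.3323; e^(−k₂t) = e^(−0.1926) = 0.8248.
C_D = 0.841×1.74/(0.147−0.841) × (0.3323−0.8248) = (-2.109)×(-0.4925) = 1.039 kmol/m³.
C_A = C_{A0}e^(−k₁t) = 0.5782 kmol/m³, so C_U = C_{A0}−C_A−C_D = 0.1233 kmol/m³; C_D/C_U = 8.43.

8.43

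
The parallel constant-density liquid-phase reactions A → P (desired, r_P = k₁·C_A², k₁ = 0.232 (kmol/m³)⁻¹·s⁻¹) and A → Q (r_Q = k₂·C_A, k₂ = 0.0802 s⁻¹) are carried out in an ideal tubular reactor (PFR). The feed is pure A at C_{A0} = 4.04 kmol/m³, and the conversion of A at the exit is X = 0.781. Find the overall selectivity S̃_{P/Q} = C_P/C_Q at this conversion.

C_A = C_{A0}(1−X) = 0.8848 kmol/m³.
Along a PFR/batch, dC_Q/dC_A = −r_Q/(r_P+r_Q) = −k₂/(k₂+k₁·C_A).
Integrating from C_{A0} to C_A: C_Q = (0.0802/0.232)·ln[(0.0802+0.232·4.04)/(0.0802+0.232·0.885)] = 0.3457·ln(1.017/0.2855) = 0.4394 kmol/m³.
Then C_P = (C_{A0}−C_A) − C_Q = 3.155 − 0.4394 = 2.716 kmol/m³.
S̃_{P/Q} = C_P/C_Q = 2.716/0.4394 = 6.18.

6.18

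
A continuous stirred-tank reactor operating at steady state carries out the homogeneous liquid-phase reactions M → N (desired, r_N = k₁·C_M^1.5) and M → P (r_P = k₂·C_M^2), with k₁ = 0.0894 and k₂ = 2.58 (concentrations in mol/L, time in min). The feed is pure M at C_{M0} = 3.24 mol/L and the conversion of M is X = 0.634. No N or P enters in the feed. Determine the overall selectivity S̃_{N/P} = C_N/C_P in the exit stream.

0.0318

Exit C_M = C_{M0}(1−X) = 3.24×0.366 = 1.186 mol/L.
In a CSTR the entire volume is at exit conditions, so r_N = 0.0894×1.186^1.5 = 0.1154 and r_P = 2.58×1.186^2 = 3.628.
Overall selectivity = C_N/C_P = r_Nτ/(r_Pτ) = r_N/r_P = 0.0318.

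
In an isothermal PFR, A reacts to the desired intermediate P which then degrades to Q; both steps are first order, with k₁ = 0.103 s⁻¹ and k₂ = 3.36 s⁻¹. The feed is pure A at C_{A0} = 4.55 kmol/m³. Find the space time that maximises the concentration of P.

1.07 s

The intermediate peaks when r₁ = r₂, i.e. k₁e^(−k₁τ) = k₂e^(−k₂τ), giving τ_opt = ln(k₂/k₁)/(k₂−k₁).
= ln(3.36/0.103)/(3.36−0.103) = ln(32.62)/3.257 = 3.485/3.257 = 1.07 s.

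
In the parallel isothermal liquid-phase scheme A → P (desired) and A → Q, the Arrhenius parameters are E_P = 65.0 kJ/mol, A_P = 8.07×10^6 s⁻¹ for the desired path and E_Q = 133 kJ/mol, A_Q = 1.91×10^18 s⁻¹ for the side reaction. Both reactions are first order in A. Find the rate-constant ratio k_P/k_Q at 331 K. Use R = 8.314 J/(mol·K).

With equal orders, S_{P/Q} = k_P/k_Q = (A_P/A_Q)·exp[(E_Q−E_P)/(RT)].
(E_Q−E_P)/(RT) = (133−65.0)×10³/(8.314×331) = 68000/2752 = 24.71.
k_P/k_Q = (8.07×10^6/1.91×10^18)·exp(24.71) = 4.225×10^-12 × 5.387×10^10 = 0.228.

0.228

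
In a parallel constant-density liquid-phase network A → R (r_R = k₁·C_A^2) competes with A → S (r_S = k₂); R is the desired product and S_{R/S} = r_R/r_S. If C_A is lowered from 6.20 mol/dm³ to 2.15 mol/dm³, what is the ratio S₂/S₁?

S_{R/S} = (k₁/k₂)·C_A^2, so S₂/S₁ = (C_{A,2}/C_{A,1})^2.
= (2.15/6.20)^2 = (0.3468)^2 = 0.120.

0.120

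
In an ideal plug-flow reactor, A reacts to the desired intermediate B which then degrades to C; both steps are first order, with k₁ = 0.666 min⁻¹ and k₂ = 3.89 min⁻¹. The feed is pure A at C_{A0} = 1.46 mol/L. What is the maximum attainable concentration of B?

For a first-order series the maximum intermediate yield is C_{B,max}/C_{A0} = (k₁/k₂)^[k₂/(k₂−k₁)].
= (0.666/3.89)^(3.89/(3.89−0.666)) = (0.1712)^(1.207) = 0.1189.
C_{B,max} = 0.1189×1.46 = 0.174 mol/L.

0.174 mol/L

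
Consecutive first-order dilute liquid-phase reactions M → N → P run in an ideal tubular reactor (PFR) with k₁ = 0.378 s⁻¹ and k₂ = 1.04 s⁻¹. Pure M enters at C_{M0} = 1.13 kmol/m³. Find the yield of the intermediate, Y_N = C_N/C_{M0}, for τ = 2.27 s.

0.188

For first-order series with pure M initially, C_N(τ) = k₁C_{M0}/(k₂−k₁)·(e^(−k₁τ) − e^(−k₂τ)).
e^(−k₁τ) = e^(−0.378×2.27) = e^(−0.8581) = 0.4240; e^(−k₂τ) = e^(−2.361) = 0.09434.
C_N = 0.378×1.13/(1.04−0.378) × (0.4240−0.09434) = 0.6452×0.3296 = 0.2127 kmol/m³.
Y_N = C_N/C_{M0} = 0.2127/1.13 = 0.188.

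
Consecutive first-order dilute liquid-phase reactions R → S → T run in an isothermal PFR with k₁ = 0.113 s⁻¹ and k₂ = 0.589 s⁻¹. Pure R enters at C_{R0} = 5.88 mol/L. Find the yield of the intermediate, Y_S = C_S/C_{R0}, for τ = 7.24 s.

0.101

For first-order series with pure R initially, C_S(τ) = k₁C_{R0}/(k₂−k₁)·(e^(−k₁τ) − e^(−k₂τ)).
e^(−k₁τ) = e^(−0.113×7.24) = e^(−0.8181) = 0.4413; e^(−k₂τ) = e^(−4.264) = 0.01406.
C_S = 0.113×5.88/(0.589−0.113) × (0.4413−0.01406) = 1.396×0.4272 = 0.5963 mol/L.
Y_S = C_S/C_{R0} = 0.5963/5.88 = 0.101.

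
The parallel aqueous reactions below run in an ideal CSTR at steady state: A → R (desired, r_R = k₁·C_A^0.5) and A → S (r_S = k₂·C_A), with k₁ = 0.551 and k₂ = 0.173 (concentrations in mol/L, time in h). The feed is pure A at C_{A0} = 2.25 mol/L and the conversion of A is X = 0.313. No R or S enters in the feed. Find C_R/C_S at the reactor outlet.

2.56

Exit C_A = C_{A0}(1−X) = 2.25×0.687 = 1.546 mol/L.
In a CSTR the entire volume is at exit conditions, so r_R = 0.551×1.546^0.5 = 0.6850 and r_S = 0.173×1.546 = 0.2674.
Overall selectivity = C_R/C_S = r_Rτ/(r_Sτ) = r_R/r_S = 2.56.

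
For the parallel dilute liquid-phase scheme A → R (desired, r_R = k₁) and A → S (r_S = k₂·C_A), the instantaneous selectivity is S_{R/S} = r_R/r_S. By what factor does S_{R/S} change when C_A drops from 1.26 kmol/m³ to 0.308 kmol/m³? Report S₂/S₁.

S_{R/S} = (k₁/k₂)·C_A⁻¹, so S₂/S₁ = (C_{A,2}/C_{A,1})⁻¹.
= 1.26/0.308 = 4.09.

4.09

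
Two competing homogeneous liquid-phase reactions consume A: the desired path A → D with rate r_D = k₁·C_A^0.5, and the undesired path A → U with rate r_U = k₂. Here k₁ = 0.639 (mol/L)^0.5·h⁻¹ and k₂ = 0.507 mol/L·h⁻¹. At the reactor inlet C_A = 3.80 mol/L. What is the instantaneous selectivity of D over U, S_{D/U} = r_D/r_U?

2.46

S_{D/U} = r_D/r_U = (k₁·C_A^0.5)/(k₂) = (k₁/k₂)·C_A^0.5.
= (0.639×3.800^0.5) / (0.507) = 1.246/0.5070 = 2.46.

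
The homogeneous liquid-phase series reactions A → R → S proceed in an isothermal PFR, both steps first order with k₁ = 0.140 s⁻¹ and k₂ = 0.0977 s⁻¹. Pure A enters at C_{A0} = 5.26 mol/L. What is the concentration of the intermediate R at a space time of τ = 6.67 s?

2.23 mol/L

The intermediate concentration in a first-order A→B→C sequence is C_R = k₁C_{A0}(e^(−k₁τ) − e^(−k₂τ))/(k₂−k₁).
e^(−k₁τ) = e^(−0.140×6.67) = e^(−0.9338) = 0.3931; e^(−k₂τ) = e^(−0.6517) = 0.5212.
C_R = 0.140×5.26/(0.0977−0.140) × (0.3931−0.5212) = (-17.41)×(-0.1281) = 2.230 mol/L.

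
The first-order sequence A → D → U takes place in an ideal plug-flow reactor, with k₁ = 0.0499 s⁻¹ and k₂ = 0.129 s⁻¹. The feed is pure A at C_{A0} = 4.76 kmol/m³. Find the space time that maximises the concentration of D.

The intermediate peaks when r₁ = r₂, i.e. k₁e^(−k₁τ) = k₂e^(−k₂τ), giving τ_opt = ln(k₂/k₁)/(k₂−k₁).
= ln(0.129/0.0499)/(0.129−0.0499) = ln(2.585)/0.07910 = 0.9498/0.07910 = 12.0 s.

12.0 s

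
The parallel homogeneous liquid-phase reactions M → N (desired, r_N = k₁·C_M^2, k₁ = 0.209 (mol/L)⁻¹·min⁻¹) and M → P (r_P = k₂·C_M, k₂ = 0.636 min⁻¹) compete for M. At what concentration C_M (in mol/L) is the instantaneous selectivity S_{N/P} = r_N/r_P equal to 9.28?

S_{N/P} = (k₁/k₂)·C_M ⇒ C_M = S·k₂/k₁.
= 9.28×0.636/0.209 = 28.2 mol/L.

28.2 mol/L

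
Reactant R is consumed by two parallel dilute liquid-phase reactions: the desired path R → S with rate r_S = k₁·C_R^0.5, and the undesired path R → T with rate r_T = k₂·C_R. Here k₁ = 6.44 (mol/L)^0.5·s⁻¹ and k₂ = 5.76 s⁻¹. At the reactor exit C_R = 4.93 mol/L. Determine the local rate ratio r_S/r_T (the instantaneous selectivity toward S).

S_{S/T} = r_S/r_T = (k₁·C_R^0.5)/(k₂·C_R) = (k₁/k₂)·C_R^-0.5.
= (6.44×4.930^0.5) / (5.76×4.930) = 14.30/28.40 = 0.504.
The undesired path is higher order in R, so low C_R (CSTR or dilute feed) favours S.

0.504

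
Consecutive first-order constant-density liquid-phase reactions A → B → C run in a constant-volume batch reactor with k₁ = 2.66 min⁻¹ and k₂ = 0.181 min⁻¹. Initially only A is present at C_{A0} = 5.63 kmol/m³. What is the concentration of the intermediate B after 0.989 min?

The intermediate concentration in a first-order A→B→C sequence is C_B = k₁C_{A0}(e^(−k₁t) − e^(−k₂t))/(k₂−k₁).
e^(−k₁t) = e^(−2.66×0.989) = e^(−2.631) = 0.07203; e^(−k₂t) = e^(−0.1790) = 0.8361.
C_B = 2.66×5.63/(0.181−2.66) × (0.07203−0.8361) = (-6.041)×(-0.7641) = 4.616 kmol/m³.

4.62 kmol/m³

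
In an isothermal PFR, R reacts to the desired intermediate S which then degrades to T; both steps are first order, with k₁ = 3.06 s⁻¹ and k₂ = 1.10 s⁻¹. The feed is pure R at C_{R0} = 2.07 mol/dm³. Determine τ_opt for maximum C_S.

0.522 s

The intermediate peaks when r₁ = r₂, i.e. k₁e^(−k₁τ) = k₂e^(−k₂τ), giving τ_opt = ln(k₂/k₁)/(k₂−k₁).
= ln(1.10/3.06)/(1.10−3.06) = ln(0.3595)/-1.960 = -1.023/-1.960 = 0.522 s.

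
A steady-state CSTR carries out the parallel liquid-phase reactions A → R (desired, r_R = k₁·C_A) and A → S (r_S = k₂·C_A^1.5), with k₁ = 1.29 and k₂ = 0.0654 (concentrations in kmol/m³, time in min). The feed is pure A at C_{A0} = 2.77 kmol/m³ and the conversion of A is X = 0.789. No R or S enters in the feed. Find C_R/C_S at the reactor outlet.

25.8

Exit C_A = C_{A0}(1−X) = 2.77×0.211 = 0.5845 kmol/m³.
Rates in a CSTR are evaluated at the outlet concentration: r_R = 1.29×0.5845 = 0.7540, r_S = 0.0654×0.5845^1.5 = 0.02922.
Overall selectivity = C_R/C_S = r_Rτ/(r_Sτ) = r_R/r_S = 25.8.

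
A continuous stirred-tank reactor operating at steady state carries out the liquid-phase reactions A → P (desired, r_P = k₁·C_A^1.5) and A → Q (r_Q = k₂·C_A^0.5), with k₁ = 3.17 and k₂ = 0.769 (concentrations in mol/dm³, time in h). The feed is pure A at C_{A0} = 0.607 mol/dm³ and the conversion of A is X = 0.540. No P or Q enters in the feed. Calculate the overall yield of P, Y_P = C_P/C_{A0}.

Exit C_A = C_{A0}(1−X) = 0.607×0.460 = 0.2792 mol/dm³.
Rates in a CSTR are evaluated at the outlet concentration: r_P = 3.17×0.2792^1.5 = 0.4677, r_Q = 0.769×0.2792^0.5 = 0.4063.
Fraction of consumed A going to P: r_P/(r_P+r_Q) = 0.5351.
C_P = 0.5351·C_{A0}·X = 0.5351×0.607×0.540 = 0.175 mol/dm³; Y_P = C_P/C_{A0} = 0.289.

0.289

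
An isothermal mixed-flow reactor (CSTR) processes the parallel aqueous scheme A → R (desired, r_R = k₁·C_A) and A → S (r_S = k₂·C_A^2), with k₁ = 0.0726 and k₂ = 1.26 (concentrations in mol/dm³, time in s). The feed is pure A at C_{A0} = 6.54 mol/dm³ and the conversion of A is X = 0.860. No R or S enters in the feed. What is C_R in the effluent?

0.333 mol/dm³

Exit C_A = C_{A0}(1−X) = 6.54×0.140 = 0.9156 mol/dm³.
Rates in a CSTR are evaluated at the outlet concentration: r_R = 0.0726×0.9156 = 0.06647, r_S = 1.26×0.9156^2 = 1.056.
Fraction of consumed A going to R: r_R/(r_R+r_S) = 0.05920.
C_R = 0.05920·C_{A0}·X = 0.05920×6.54×0.860 = 0.333 mol/dm³.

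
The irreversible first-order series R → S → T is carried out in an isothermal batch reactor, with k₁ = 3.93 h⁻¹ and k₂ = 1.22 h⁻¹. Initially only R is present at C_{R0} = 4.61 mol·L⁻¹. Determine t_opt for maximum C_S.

0.432 h

For first-order series the maximum of C_S occurs at t_opt = ln(k₂/k₁)/(k₂−k₁).
= ln(1.22/3.93)/(1.22−3.93) = ln(0.3104)/-2.710 = -1.170/-2.710 = 0.432 h.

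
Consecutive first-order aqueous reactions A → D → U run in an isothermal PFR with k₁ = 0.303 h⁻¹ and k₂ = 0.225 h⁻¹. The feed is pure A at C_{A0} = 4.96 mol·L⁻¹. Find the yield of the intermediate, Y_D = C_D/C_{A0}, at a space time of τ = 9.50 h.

0.240

The intermediate concentration in a first-order A→B→C sequence is C_D = k₁C_{A0}(e^(−k₁τ) − e^(−k₂τ))/(k₂−k₁).
e^(−k₁τ) = e^(−0.303×9.50) = e^(−2.878) = 0.05622; e^(−k₂τ) = e^(−2.138) = 0.1179.
C_D = 0.303×4.96/(0.225−0.303) × (0.05622−0.1179) = (-19.27)×(-0.06173) = 1.189 mol·L⁻¹.
Y_D = C_D/C_{A0} = 1.189/4.96 = 0.240.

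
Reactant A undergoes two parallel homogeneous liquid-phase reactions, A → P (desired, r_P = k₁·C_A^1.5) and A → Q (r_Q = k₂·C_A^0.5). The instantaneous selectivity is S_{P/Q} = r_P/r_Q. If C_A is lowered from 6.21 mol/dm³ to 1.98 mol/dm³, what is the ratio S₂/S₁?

S_{P/Q} = (k₁/k₂)·C_A, so S₂/S₁ = (C_{A,2}/C_{A,1}).
= 1.98/6.21 = 0.319.
Selectivity toward P falls as C_A falls — high-concentration operation is favoured.

0.319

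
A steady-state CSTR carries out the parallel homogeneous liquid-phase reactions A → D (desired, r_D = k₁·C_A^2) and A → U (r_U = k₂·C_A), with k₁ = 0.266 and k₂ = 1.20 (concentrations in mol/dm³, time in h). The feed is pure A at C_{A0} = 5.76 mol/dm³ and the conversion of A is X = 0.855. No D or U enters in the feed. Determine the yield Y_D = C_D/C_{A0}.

0.134

Exit C_A = C_{A0}(1−X) = 5.76×0.145 = 0.8352 mol/dm³.
Rates in a CSTR are evaluated at the outlet concentration: r_D = 0.266×0.8352^2 = 0.1856, r_U = 1.20×0.8352 = 1.002.
Fraction of consumed A going to D: r_D/(r_D+r_U) = 0.1562.
C_D = 0.1562·C_{A0}·X = 0.1562×5.76×0.855 = 0.769 mol/dm³; Y_D = C_D/C_{A0} = 0.134.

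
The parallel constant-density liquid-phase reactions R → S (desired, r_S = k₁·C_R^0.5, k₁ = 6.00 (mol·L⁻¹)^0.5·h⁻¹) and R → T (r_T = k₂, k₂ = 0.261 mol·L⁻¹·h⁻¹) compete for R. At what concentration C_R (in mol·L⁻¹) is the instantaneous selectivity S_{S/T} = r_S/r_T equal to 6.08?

0.0699 mol·L⁻¹

S_{S/T} = (k₁/k₂)·C_R^0.5 ⇒ C_R = (S·k₂/k₁)^(2).
= (6.08×0.261/6.00)^(2) = (0.2645)^(2) = 0.0699 mol·L⁻¹.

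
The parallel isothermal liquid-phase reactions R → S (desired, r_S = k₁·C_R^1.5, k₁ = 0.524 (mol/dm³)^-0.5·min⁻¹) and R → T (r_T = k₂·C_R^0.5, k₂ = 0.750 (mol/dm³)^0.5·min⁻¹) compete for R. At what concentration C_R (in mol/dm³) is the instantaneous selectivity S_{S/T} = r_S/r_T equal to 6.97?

S_{S/T} = (k₁/k₂)·C_R ⇒ C_R = S·k₂/k₁.
= 6.97×0.750/0.524 = 9.98 mol/dm³.

9.98 mol/dm³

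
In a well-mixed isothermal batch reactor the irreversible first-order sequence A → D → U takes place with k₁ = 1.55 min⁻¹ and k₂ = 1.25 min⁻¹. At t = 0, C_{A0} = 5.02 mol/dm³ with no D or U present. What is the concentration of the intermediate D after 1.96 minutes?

0.995 mol/dm³

For first-order series with pure A initially, C_D(t) = k₁C_{A0}/(k₂−k₁)·(e^(−k₁t) − e^(−k₂t)).
e^(−k₁t) = e^(−1.55×1.96) = e^(−3.038) = 0.04793; e^(−k₂t) = e^(−2.450) = 0.08629.
C_D = 1.55×5.02/(1.25−1.55) × (0.04793−0.08629) = (-25.94)×(-0.03836) = 0.9950 mol/dm³.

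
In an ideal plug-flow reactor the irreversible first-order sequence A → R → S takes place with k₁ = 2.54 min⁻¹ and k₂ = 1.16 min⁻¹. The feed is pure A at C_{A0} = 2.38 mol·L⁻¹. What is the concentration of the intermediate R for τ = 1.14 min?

0.925 mol·L⁻¹

The intermediate concentration in a first-order A→B→C sequence is C_R = k₁C_{A0}(e^(−k₁τ) − e^(−k₂τ))/(k₂−k₁).
e^(−k₁τ) = e^(−2.54×1.14) = e^(−2.896) = 0.05527; e^(−k₂τ) = e^(−1.322) = 0.2665.
C_R = 2.54×2.38/(1.16−2.54) × (0.05527−0.2665) = (-4.381)×(-0.2112) = 0.9253 mol·L⁻¹.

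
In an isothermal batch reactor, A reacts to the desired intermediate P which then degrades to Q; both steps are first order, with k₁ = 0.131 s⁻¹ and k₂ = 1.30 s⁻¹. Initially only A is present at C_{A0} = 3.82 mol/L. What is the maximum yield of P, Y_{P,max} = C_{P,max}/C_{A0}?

0.0779

At the optimum, C_{P,max}/C_{A0} = (k₁/k₂)^[k₂/(k₂−k₁)].
= (0.131/1.30)^(1.30/(1.30−0.131)) = (0.1008)^(1.112) = 0.07792.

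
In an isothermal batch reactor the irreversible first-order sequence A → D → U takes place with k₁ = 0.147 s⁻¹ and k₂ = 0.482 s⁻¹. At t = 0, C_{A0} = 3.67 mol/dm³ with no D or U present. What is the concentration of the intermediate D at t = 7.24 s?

0.506 mol/dm³

Solving the coupled first-order balances gives C_D(t) = [k₁/(k₂−k₁)]·C_{A0}·(e^(−k₁t) − e^(−k₂t)).
e^(−k₁t) = e^(−0.147×7.24) = e^(−1.064) = 0.3450; e^(−k₂t) = e^(−3.490) = 0.03051.
C_D = 0.147×3.67/(0.482−0.147) × (0.3450−0.03051) = 1.610×0.3145 = 0.5064 mol/dm³.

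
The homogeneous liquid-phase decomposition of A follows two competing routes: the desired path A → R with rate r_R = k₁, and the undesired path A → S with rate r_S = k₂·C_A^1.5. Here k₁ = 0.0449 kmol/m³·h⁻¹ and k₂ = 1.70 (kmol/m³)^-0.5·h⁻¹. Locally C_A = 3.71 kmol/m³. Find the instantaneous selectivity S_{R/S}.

S_{R/S} = r_R/r_S = (k₁)/(k₂·C_A^1.5) = (k₁/k₂)·C_A^-1.5.
= (0.0449) / (1.70×3.710^1.5) = 0.04490/12.15 = 0.00370.

0.00370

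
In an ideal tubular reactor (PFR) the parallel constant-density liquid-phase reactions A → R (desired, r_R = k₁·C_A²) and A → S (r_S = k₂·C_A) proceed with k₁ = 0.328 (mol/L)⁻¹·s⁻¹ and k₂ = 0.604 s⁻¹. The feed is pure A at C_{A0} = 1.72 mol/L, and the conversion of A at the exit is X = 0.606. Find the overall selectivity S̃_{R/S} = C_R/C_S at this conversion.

0.635

C_A = C_{A0}(1−X) = 0.6777 mol/L.
Along a PFR/batch, dC_S/dC_A = −r_S/(r_R+r_S) = −k₂/(k₂+k₁·C_A).
Integrating from C_{A0} to C_A: C_S = (0.604/0.328)·ln[(0.604+0.328·1.72)/(0.604+0.328·0.678)] = 1.841·ln(1.168/0.8263) = 0.6376 mol/L.
Then C_R = (C_{A0}−C_A) − C_S = 1.042 − 0.6376 = 0.4047 mol/L.
S̃_{R/S} = C_R/C_S = 0.4047/0.6376 = 0.635.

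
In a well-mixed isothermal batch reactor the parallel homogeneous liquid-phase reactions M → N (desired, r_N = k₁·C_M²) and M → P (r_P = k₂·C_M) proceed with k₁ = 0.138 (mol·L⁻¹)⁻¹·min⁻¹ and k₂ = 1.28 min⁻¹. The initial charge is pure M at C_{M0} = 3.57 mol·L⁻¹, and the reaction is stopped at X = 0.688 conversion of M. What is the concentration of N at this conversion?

0.488 mol·L⁻¹

C_M = C_{M0}(1−X) = 1.114 mol·L⁻¹.
Along a PFR/batch, dC_P/dC_M = −r_P/(r_N+r_P) = −k₂/(k₂+k₁·C_M).
Integrating from C_{M0} to C_M: C_P = (1.28/0.138)·ln[(1.28+0.138·3.57)/(1.28+0.138·1.11)] = 9.275·ln(1.773/1.434) = 1.968 mol·L⁻¹.
Then C_N = (C_{M0}−C_M) − C_P = 2.456 − 1.968 = 0.4878 mol·L⁻¹.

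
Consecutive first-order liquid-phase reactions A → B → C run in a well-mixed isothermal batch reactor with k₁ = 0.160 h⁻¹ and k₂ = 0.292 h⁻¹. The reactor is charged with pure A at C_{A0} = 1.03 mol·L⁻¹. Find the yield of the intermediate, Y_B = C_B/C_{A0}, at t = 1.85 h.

Solving the coupled first-order balances gives C_B(t) = [k₁/(k₂−k₁)]·C_{A0}·(e^(−k₁t) − e^(−k₂t)).
e^(−k₁t) = e^(−0.160×1.85) = e^(−0.2960) = 0.7438; e^(−k₂t) = e^(−0.5402) = 0.5826.
C_B = 0.160×1.03/(0.292−0.160) × (0.7438−0.5826) = 1.248×0.1612 = 0.2012 mol·L⁻¹.
Y_B = C_B/C_{A0} = 0.2012/1.03 = 0.195.

0.195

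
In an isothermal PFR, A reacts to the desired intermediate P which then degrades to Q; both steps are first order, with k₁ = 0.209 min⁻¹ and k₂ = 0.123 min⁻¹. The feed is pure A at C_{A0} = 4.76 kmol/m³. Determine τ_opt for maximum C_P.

6.16 min

For first-order series the maximum of C_P occurs at τ_opt = ln(k₂/k₁)/(k₂−k₁).
= ln(0.123/0.209)/(0.123−0.209) = ln(0.5885)/-0.08600 = -0.5301/-0.08600 = 6.16 min.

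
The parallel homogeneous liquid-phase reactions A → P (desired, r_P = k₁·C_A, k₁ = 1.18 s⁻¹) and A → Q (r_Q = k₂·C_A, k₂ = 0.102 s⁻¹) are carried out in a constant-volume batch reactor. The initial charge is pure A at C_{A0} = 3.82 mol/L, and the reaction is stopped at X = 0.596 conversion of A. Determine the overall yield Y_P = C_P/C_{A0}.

C_A = C_{A0}(1−X) = 1.543 mol/L.
Both paths are first order in A, so the instantaneous fraction to P is constant: dC_P/d(−C_A) = k₁/(k₁+k₂) = 0.9204.
C_P = 0.9204·(C_{A0}−C_A) = 0.9204×2.277 = 2.10 mol/L.
Y_P = C_P/C_{A0} = 2.096/3.82 = 0.549.

0.549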